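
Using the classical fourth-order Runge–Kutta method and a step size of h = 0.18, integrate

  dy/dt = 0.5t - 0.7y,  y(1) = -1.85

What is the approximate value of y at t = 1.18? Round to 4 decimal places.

RK4: k1 = f(t_n, y_n); k2 = f(t_n + h/2, y_n + (h/2)·k1); k3 = f(t_n + h/2, y_n + (h/2)·k2); k4 = f(t_n + h, y_n + h·k3); y_{n+1} = y_n + (h/6)·(k1 + 2k2 + 2k3 + k4).
t=1.000000, y=-1.850000:
  k1 = f(1.000000, -1.850000) = 1.795000
  k2 = f(1.090000, -1.688450) = 1.726915
  k3 = f(1.090000, -1.694578) = 1.731204
  k4 = f(1.180000, -1.538383) = 1.666868
  y ← -1.850000 + (0.18/6)·(k1 + 2k2 + 2k3 + k4) = -1.538657
y(1.18) ≈ -1.5387

-1.5387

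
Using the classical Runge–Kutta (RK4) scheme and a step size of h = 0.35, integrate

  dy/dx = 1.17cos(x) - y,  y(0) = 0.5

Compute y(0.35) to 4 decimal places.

RK4: k1 = f(x_n, y_n); k2 = f(x_n + h/2, y_n + (h/2)·k1); k3 = f(x_n + h/2, y_n + (h/2)·k2); k4 = f(x_n + h, y_n + h·k3); y_{n+1} = y_n + (h/6)·(k1 + 2k2 + 2k3 + k4).
x=0.000000, y=0.500000:
  k1 = f(0.000000, 0.500000) = 0.670000
  k2 = f(0.175000, 0.617250) = 0.534880
  k3 = f(0.175000, 0.593604) = 0.558526
  k4 = f(0.350000, 0.695484) = 0.403582
  y ← 0.500000 + (0.35/6)·(k1 + 2k2 + 2k3 + k4) = 0.690190
y(0.35) ≈ 0.6902

0.6902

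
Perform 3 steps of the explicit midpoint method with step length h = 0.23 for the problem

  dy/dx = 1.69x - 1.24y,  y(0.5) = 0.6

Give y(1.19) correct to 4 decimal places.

0.9615

Midpoint: k1 = f(x_n, y_n); k2 = f(x_n + h/2, y_n + (h/2)·k1); y_{n+1} = y_n + h·k2.
x=0.500000, y=0.600000:
  k1 = f(0.500000, 0.600000) = 0.101000
  k2 = f(0.615000, 0.611615) = 0.280947
  y ← 0.600000 + 0.23·0.280947 = 0.664618
x=0.730000, y=0.664618:
  k1 = f(0.730000, 0.664618) = 0.409574
  k2 = f(0.845000, 0.711719) = 0.545519
  y ← 0.664618 + 0.23·0.545519 = 0.790087
x=0.960000, y=0.790087:
  k1 = f(0.960000, 0.790087) = 0.642692
  k2 = f(1.075000, 0.863997) = 0.745394
  y ← 0.790087 + 0.23·0.745394 = 0.961528
y(1.19) ≈ 0.9615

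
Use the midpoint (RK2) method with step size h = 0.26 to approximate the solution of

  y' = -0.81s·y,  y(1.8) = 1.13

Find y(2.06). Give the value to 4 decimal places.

Midpoint: k1 = f(s_n, y_n); k2 = f(s_n + h/2, y_n + (h/2)·k1); y_{n+1} = y_n + h·k2.
s=1.800000, y=1.130000:
  k1 = f(1.800000, 1.130000) = -1.647540
  k2 = f(1.930000, 0.915820) = -1.431701
  y ← 1.130000 + 0.26·(-1.431701) = 0.757758
y(2.06) ≈ 0.7578

0.7578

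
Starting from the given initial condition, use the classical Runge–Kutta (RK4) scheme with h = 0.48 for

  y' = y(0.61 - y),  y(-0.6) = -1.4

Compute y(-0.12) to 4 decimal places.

RK4: k1 = f(s_n, y_n); k2 = f(s_n + h/2, y_n + (h/2)·k1); k3 = f(s_n + h/2, y_n + (h/2)·k2); k4 = f(s_n + h, y_n + h·k3); y_{n+1} = y_n + (h/6)·(k1 + 2k2 + 2k3 + k4).
s=-0.600000, y=-1.400000:
  k1 = f(-0.600000, -1.400000) = -2.814000
  k2 = f(-0.360000, -2.075360) = -5.573089
  k3 = f(-0.360000, -2.737541) = -9.164033
  k4 = f(-0.120000, -5.798736) = -37.162563
  y ← -1.400000 + (0.48/6)·(k1 + 2k2 + 2k3 + k4) = -6.956064
y(-0.12) ≈ -6.9561

-6.9561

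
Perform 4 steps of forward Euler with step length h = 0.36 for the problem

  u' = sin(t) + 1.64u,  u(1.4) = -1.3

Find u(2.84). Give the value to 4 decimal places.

-5.2861

Euler: u_{n+1} = u_n + h·f(t_n, u_n).
t=1.400000, u=-1.300000: f=-1.146550 → u ← -1.300000 + 0.36·(-1.146550) = -1.712758
t=1.760000, u=-1.712758: f=-1.826769 → u ← -1.712758 + 0.36·(-1.826769) = -2.370395
t=2.120000, u=-2.370395: f=-3.034507 → u ← -2.370395 + 0.36·(-3.034507) = -3.462818
t=2.480000, u=-3.462818: f=-5.064646 → u ← -3.462818 + 0.36·(-5.064646) = -5.286090
u(2.84) ≈ -5.2861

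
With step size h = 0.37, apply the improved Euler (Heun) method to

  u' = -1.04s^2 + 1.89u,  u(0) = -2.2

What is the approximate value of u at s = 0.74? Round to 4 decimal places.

Heun: k1 = f(s_n, u_n); k2 = f(s_n + h, u_n + h·k1); u_{n+1} = u_n + (h/2)·(k1 + k2).
s=0.000000, u=-2.200000:
  k1 = f(0.000000, -2.200000) = -4.158000
  k2 = f(0.370000, -3.738460) = -7.208065
  u ← -2.200000 + (0.37/2)·(-4.158000 + (-7.208065)) = -4.302722
s=0.370000, u=-4.302722:
  k1 = f(0.370000, -4.302722) = -8.274521
  k2 = f(0.740000, -7.364295) = -14.488021
  u ← -4.302722 + (0.37/2)·(-8.274521 + (-14.488021)) = -8.513792
u(0.74) ≈ -8.5138

-8.5138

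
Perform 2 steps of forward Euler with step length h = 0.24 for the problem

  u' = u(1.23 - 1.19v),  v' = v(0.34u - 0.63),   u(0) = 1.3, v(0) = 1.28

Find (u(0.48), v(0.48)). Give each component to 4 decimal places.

Euler on (u,v): u_{n+1} = u_n + h·u', v_{n+1} = v_n + h·v'.
0.000000: (1.300000, 1.280000); f=(-0.381160, -0.240640) → (1.208522, 1.222246)
0.240000: (1.208522, 1.222246); f=(-0.271281, -0.267797) → (1.143414, 1.157975)
(u(0.48), v(0.48)) ≈ (1.1434, 1.1580)

1.1434, 1.1580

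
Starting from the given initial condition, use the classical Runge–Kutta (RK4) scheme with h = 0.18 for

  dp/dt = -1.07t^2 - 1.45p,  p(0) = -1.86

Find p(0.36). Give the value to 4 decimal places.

RK4: k1 = f(t_n, p_n); k2 = f(t_n + h/2, p_n + (h/2)·k1); k3 = f(t_n + h/2, p_n + (h/2)·k2); k4 = f(t_n + h, p_n + h·k3); p_{n+1} = p_n + (h/6)·(k1 + 2k2 + 2k3 + k4).
t=0.000000, p=-1.860000:
  k1 = f(0.000000, -1.860000) = 2.697000
  k2 = f(0.090000, -1.617270) = 2.336374
  k3 = f(0.090000, -1.649726) = 2.383436
  k4 = f(0.180000, -1.430981) = 2.040255
  p ← -1.860000 + (0.18/6)·(k1 + 2k2 + 2k3 + k4) = -1.434694
t=0.180000, p=-1.434694:
  k1 = f(0.180000, -1.434694) = 2.045638
  k2 = f(0.270000, -1.250586) = 1.735347
  k3 = f(0.270000, -1.278512) = 1.775840
  k4 = f(0.360000, -1.115042) = 1.478140
  p ← -1.434694 + (0.18/6)·(k1 + 2k2 + 2k3 + k4) = -1.118309
p(0.36) ≈ -1.1183

-1.1183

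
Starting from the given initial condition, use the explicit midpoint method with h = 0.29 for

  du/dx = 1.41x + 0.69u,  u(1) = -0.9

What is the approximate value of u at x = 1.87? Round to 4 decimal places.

Midpoint: k1 = f(x_n, u_n); k2 = f(x_n + h/2, u_n + (h/2)·k1); u_{n+1} = u_n + h·k2.
x=1.000000, u=-0.900000:
  k1 = f(1.000000, -0.900000) = 0.789000
  k2 = f(1.145000, -0.785595) = 1.072389
  u ← -0.900000 + 0.29·1.072389 = -0.589007
x=1.290000, u=-0.589007:
  k1 = f(1.290000, -0.589007) = 1.412485
  k2 = f(1.435000, -0.384197) = 1.758254
  u ← -0.589007 + 0.29·1.758254 = -0.079113
x=1.580000, u=-0.079113:
  k1 = f(1.580000, -0.079113) = 2.173212
  k2 = f(1.725000, 0.236002) = 2.595092
  u ← -0.079113 + 0.29·2.595092 = 0.673463
u(1.87) ≈ 0.6735

0.6735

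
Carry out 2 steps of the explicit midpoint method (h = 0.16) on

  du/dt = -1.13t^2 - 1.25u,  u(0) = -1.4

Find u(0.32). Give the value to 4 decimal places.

Midpoint: k1 = f(t_n, u_n); k2 = f(t_n + h/2, u_n + (h/2)·k1); u_{n+1} = u_n + h·k2.
t=0.000000, u=-1.400000:
  k1 = f(0.000000, -1.400000) = 1.750000
  k2 = f(0.080000, -1.260000) = 1.567768
  u ← -1.400000 + 0.16·1.567768 = -1.149157
t=0.160000, u=-1.149157:
  k1 = f(0.160000, -1.149157) = 1.407518
  k2 = f(0.240000, -1.036556) = 1.230607
  u ← -1.149157 + 0.16·1.230607 = -0.952260
u(0.32) ≈ -0.9523

-0.9523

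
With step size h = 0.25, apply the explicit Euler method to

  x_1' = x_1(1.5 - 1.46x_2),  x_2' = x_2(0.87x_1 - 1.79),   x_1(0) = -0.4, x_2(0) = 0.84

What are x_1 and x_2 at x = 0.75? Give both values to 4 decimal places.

-0.6896, 0.0787

Euler on (x_1,x_2): x_1_{n+1} = x_1_n + h·x_1', x_2_{n+1} = x_2_n + h·x_2'.
0.000000: (-0.400000, 0.840000); f=(-0.109440, -1.795920) → (-0.427360, 0.391020)
0.250000: (-0.427360, 0.391020); f=(-0.397065, -0.845308) → (-0.526626, 0.179693)
0.500000: (-0.526626, 0.179693); f=(-0.651778, -0.403979) → (-0.689571, 0.078698)
(x_1(0.75), x_2(0.75)) ≈ (-0.6896, 0.0787)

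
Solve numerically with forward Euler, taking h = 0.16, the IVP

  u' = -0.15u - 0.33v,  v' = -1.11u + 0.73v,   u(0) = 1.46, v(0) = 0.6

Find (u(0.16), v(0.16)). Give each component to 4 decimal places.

Euler on (u,v): u_{n+1} = u_n + h·u', v_{n+1} = v_n + h·v'.
0.000000: (1.460000, 0.600000); f=(-0.417000, -1.182600) → (1.393280, 0.410784)
(u(0.16), v(0.16)) ≈ (1.3933, 0.4108)

1.3933, 0.4108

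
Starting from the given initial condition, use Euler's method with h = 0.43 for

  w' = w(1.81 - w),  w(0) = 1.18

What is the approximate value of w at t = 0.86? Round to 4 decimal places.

1.6998

Euler: w_{n+1} = w_n + h·f(t_n, w_n).
t=0.000000, w=1.180000: f=0.743400 → w ← 1.180000 + 0.43·0.743400 = 1.499662
t=0.430000, w=1.499662: f=0.465402 → w ← 1.499662 + 0.43·0.465402 = 1.699785
w(0.86) ≈ 1.6998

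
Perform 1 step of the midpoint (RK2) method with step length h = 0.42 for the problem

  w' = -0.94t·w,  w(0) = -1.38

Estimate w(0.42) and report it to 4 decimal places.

-1.2656

Midpoint: k1 = f(t_n, w_n); k2 = f(t_n + h/2, w_n + (h/2)·k1); w_{n+1} = w_n + h·k2.
t=0.000000, w=-1.380000:
  k1 = f(0.000000, -1.380000) = 0.000000
  k2 = f(0.210000, -1.380000) = 0.272412
  w ← -1.380000 + 0.42·0.272412 = -1.265587
w(0.42) ≈ -1.2656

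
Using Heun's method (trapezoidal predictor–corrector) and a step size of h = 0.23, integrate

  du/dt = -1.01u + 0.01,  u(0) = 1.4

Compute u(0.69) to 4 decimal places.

Heun: k1 = f(t_n, u_n); k2 = f(t_n + h, u_n + h·k1); u_{n+1} = u_n + (h/2)·(k1 + k2).
t=0.000000, u=1.400000:
  k1 = f(0.000000, 1.400000) = -1.404000
  k2 = f(0.230000, 1.077080) = -1.077851
  u ← 1.400000 + (0.23/2)·(-1.404000 + (-1.077851)) = 1.114587
t=0.230000, u=1.114587:
  k1 = f(0.230000, 1.114587) = -1.115733
  k2 = f(0.460000, 0.857969) = -0.856548
  u ← 1.114587 + (0.23/2)·(-1.115733 + (-0.856548)) = 0.887775
t=0.460000, u=0.887775:
  k1 = f(0.460000, 0.887775) = -0.886653
  k2 = f(0.690000, 0.683845) = -0.680683
  u ← 0.887775 + (0.23/2)·(-0.886653 + (-0.680683)) = 0.707531
u(0.69) ≈ 0.7075

0.7075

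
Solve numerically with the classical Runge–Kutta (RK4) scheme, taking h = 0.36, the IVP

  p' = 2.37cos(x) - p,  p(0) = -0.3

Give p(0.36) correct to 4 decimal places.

0.4903

RK4: k1 = f(x_n, p_n); k2 = f(x_n + h/2, p_n + (h/2)·k1); k3 = f(x_n + h/2, p_n + (h/2)·k2); k4 = f(x_n + h, p_n + h·k3); p_{n+1} = p_n + (h/6)·(k1 + 2k2 + 2k3 + k4).
x=0.000000, p=-0.300000:
  k1 = f(0.000000, -0.300000) = 2.670000
  k2 = f(0.180000, 0.180600) = 2.151110
  k3 = f(0.180000, 0.087200) = 2.244510
  k4 = f(0.360000, 0.508024) = 1.710052
  p ← -0.300000 + (0.36/6)·(k1 + 2k2 + 2k3 + k4) = 0.490277
p(0.36) ≈ 0.4903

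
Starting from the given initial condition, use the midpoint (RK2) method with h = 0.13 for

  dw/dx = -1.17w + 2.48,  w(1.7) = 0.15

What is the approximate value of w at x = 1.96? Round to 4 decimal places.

Midpoint: k1 = f(x_n, w_n); k2 = f(x_n + h/2, w_n + (h/2)·k1); w_{n+1} = w_n + h·k2.
x=1.700000, w=0.150000:
  k1 = f(1.700000, 0.150000) = 2.304500
  k2 = f(1.765000, 0.299793) = 2.129243
  w ← 0.150000 + 0.13·2.129243 = 0.426802
x=1.830000, w=0.426802:
  k1 = f(1.830000, 0.426802) = 1.980642
  k2 = f(1.895000, 0.555543) = 1.830014
  w ← 0.426802 + 0.13·1.830014 = 0.664703
w(1.96) ≈ 0.6647

0.6647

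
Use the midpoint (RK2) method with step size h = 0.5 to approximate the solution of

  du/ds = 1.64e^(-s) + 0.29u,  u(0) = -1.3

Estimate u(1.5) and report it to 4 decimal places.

-0.3276

Midpoint: k1 = f(s_n, u_n); k2 = f(s_n + h/2, u_n + (h/2)·k1); u_{n+1} = u_n + h·k2.
s=0.000000, u=-1.300000:
  k1 = f(0.000000, -1.300000) = 1.263000
  k2 = f(0.250000, -0.984250) = 0.991801
  u ← -1.300000 + 0.5·0.991801 = -0.804100
s=0.500000, u=-0.804100:
  k1 = f(0.500000, -0.804100) = 0.761521
  k2 = f(0.750000, -0.613719) = 0.596703
  u ← -0.804100 + 0.5·0.596703 = -0.505748
s=1.000000, u=-0.505748:
  k1 = f(1.000000, -0.505748) = 0.456655
  k2 = f(1.250000, -0.391585) = 0.356308
  u ← -0.505748 + 0.5·0.356308 = -0.327594
u(1.5) ≈ -0.3276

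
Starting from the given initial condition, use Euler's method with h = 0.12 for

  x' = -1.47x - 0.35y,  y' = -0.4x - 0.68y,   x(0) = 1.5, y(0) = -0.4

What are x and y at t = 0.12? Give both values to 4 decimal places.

Euler on (x,y): x_{n+1} = x_n + h·x', y_{n+1} = y_n + h·y'.
0.000000: (1.500000, -0.400000); f=(-2.065000, -0.328000) → (1.252200, -0.439360)
(x(0.12), y(0.12)) ≈ (1.2522, -0.4394)

1.2522, -0.4394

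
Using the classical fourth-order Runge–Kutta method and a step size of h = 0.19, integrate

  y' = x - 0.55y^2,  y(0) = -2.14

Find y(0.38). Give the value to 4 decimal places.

-3.7523

RK4: k1 = f(x_n, y_n); k2 = f(x_n + h/2, y_n + (h/2)·k1); k3 = f(x_n + h/2, y_n + (h/2)·k2); k4 = f(x_n + h, y_n + h·k3); y_{n+1} = y_n + (h/6)·(k1 + 2k2 + 2k3 + k4).
x=0.000000, y=-2.140000:
  k1 = f(0.000000, -2.140000) = -2.518780
  k2 = f(0.095000, -2.379284) = -3.018546
  k3 = f(0.095000, -2.426762) = -3.144045
  k4 = f(0.190000, -2.737369) = -3.931253
  y ← -2.140000 + (0.19/6)·(k1 + 2k2 + 2k3 + k4) = -2.734548
x=0.190000, y=-2.734548:
  k1 = f(0.190000, -2.734548) = -3.922765
  k2 = f(0.285000, -3.107211) = -5.025119
  k3 = f(0.285000, -3.211935) = -5.389089
  k4 = f(0.380000, -3.758475) = -7.389375
  y ← -2.734548 + (0.19/6)·(k1 + 2k2 + 2k3 + k4) = -3.752333
y(0.38) ≈ -3.7523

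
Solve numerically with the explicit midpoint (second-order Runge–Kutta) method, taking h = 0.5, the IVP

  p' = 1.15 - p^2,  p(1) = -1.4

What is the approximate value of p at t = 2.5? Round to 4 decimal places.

Midpoint: k1 = f(t_n, p_n); k2 = f(t_n + h/2, p_n + (h/2)·k1); p_{n+1} = p_n + h·k2.
t=1.000000, p=-1.400000:
  k1 = f(1.000000, -1.400000) = -0.810000
  k2 = f(1.250000, -1.602500) = -1.418006
  p ← -1.400000 + 0.5·(-1.418006) = -2.109003
t=1.500000, p=-2.109003:
  k1 = f(1.500000, -2.109003) = -3.297894
  k2 = f(1.750000, -2.933477) = -7.455285
  p ← -2.109003 + 0.5·(-7.455285) = -5.836646
t=2.000000, p=-5.836646:
  k1 = f(2.000000, -5.836646) = -32.916434
  k2 = f(2.250000, -14.065754) = -196.695447
  p ← -5.836646 + 0.5·(-196.695447) = -104.184369
p(2.5) ≈ -104.1844

-104.1844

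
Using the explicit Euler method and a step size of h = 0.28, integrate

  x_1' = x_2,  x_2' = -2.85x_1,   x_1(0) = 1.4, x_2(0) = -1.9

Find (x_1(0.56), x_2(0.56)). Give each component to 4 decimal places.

0.0232, -3.7099

Euler on (x_1,x_2): x_1_{n+1} = x_1_n + h·x_1', x_2_{n+1} = x_2_n + h·x_2'.
0.000000: (1.400000, -1.900000); f=(-1.900000, -3.990000) → (0.868000, -3.017200)
0.280000: (0.868000, -3.017200); f=(-3.017200, -2.473800) → (0.023184, -3.709864)
(x_1(0.56), x_2(0.56)) ≈ (0.0232, -3.7099)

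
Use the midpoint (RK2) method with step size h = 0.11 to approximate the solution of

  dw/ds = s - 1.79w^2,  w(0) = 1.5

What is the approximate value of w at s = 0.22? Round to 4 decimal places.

Midpoint: k1 = f(s_n, w_n); k2 = f(s_n + h/2, w_n + (h/2)·k1); w_{n+1} = w_n + h·k2.
s=0.000000, w=1.500000:
  k1 = f(0.000000, 1.500000) = -4.027500
  k2 = f(0.055000, 1.278487) = -2.870809
  w ← 1.500000 + 0.11·(-2.870809) = 1.184211
s=0.110000, w=1.184211:
  k1 = f(0.110000, 1.184211) = -2.400217
  k2 = f(0.165000, 1.052199) = -1.816750
  w ← 1.184211 + 0.11·(-1.816750) = 0.984368
w(0.22) ≈ 0.9844

0.9844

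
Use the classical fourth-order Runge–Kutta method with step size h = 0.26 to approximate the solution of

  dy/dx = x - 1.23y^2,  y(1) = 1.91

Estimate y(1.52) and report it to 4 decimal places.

RK4: k1 = f(x_n, y_n); k2 = f(x_n + h/2, y_n + (h/2)·k1); k3 = f(x_n + h/2, y_n + (h/2)·k2); k4 = f(x_n + h, y_n + h·k3); y_{n+1} = y_n + (h/6)·(k1 + 2k2 + 2k3 + k4).
x=1.000000, y=1.910000:
  k1 = f(1.000000, 1.910000) = -3.487163
  k2 = f(1.130000, 1.456669) = -1.479917
  k3 = f(1.130000, 1.717611) = -2.498730
  k4 = f(1.260000, 1.260330) = -0.693772
  y ← 1.910000 + (0.26/6)·(k1 + 2k2 + 2k3 + k4) = 1.384010
x=1.260000, y=1.384010:
  k1 = f(1.260000, 1.384010) = -1.096045
  k2 = f(1.390000, 1.241524) = -0.505900
  k3 = f(1.390000, 1.318243) = -0.747451
  k4 = f(1.520000, 1.189673) = -0.220846
  y ← 1.384010 + (0.26/6)·(k1 + 2k2 + 2k3 + k4) = 1.218321
y(1.52) ≈ 1.2183

1.2183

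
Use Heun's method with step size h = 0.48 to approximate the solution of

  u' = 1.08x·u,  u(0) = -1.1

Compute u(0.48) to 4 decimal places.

Heun: k1 = f(x_n, u_n); k2 = f(x_n + h, u_n + h·k1); u_{n+1} = u_n + (h/2)·(k1 + k2).
x=0.000000, u=-1.100000:
  k1 = f(0.000000, -1.100000) = 0.000000
  k2 = f(0.480000, -1.100000) = -0.570240
  u ← -1.100000 + (0.48/2)·(0.000000 + (-0.570240)) = -1.236858
u(0.48) ≈ -1.2369

-1.2369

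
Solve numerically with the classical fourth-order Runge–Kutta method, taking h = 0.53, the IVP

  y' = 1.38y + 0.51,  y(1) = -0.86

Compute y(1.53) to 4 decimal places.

RK4: k1 = f(t_n, y_n); k2 = f(t_n + h/2, y_n + (h/2)·k1); k3 = f(t_n + h/2, y_n + (h/2)·k2); k4 = f(t_n + h, y_n + h·k3); y_{n+1} = y_n + (h/6)·(k1 + 2k2 + 2k3 + k4).
t=1.000000, y=-0.860000:
  k1 = f(1.000000, -0.860000) = -0.676800
  k2 = f(1.265000, -1.039352) = -0.924306
  k3 = f(1.265000, -1.104941) = -1.014819
  k4 = f(1.530000, -1.397854) = -1.419038
  y ← -0.860000 + (0.53/6)·(k1 + 2k2 + 2k3 + k4) = -1.387711
y(1.53) ≈ -1.3877

-1.3877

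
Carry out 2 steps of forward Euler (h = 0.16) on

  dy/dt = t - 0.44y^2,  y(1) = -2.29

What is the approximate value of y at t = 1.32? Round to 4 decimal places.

Euler: y_{n+1} = y_n + h·f(t_n, y_n).
t=1.000000, y=-2.290000: f=-1.307404 → y ← -2.290000 + 0.16·(-1.307404) = -2.499185
t=1.160000, y=-2.499185: f=-1.588207 → y ← -2.499185 + 0.16·(-1.588207) = -2.753298
y(1.32) ≈ -2.7533

-2.7533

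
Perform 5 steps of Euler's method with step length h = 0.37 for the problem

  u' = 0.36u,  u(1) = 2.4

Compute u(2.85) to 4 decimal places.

Euler: u_{n+1} = u_n + h·f(s_n, u_n).
s=1.000000, u=2.400000: f=0.864000 → u ← 2.400000 + 0.37·0.864000 = 2.719680
s=1.370000, u=2.719680: f=0.979085 → u ← 2.719680 + 0.37·0.979085 = 3.081941
s=1.740000, u=3.081941: f=1.109499 → u ← 3.081941 + 0.37·1.109499 = 3.492456
s=2.110000, u=3.492456: f=1.257284 → u ← 3.492456 + 0.37·1.257284 = 3.957651
s=2.480000, u=3.957651: f=1.424754 → u ← 3.957651 + 0.37·1.424754 = 4.484810
u(2.85) ≈ 4.4848

4.4848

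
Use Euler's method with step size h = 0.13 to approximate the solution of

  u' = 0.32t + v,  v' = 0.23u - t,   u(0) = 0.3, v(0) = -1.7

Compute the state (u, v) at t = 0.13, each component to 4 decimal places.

0.0790, -1.6910

Euler on (u,v): u_{n+1} = u_n + h·u', v_{n+1} = v_n + h·v'.
0.000000: (0.300000, -1.700000); f=(-1.700000, 0.069000) → (0.079000, -1.691030)
(u(0.13), v(0.13)) ≈ (0.0790, -1.6910)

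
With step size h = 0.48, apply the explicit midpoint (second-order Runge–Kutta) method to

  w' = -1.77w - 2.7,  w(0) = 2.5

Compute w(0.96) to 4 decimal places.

-0.4730

Midpoint: k1 = f(s_n, w_n); k2 = f(s_n + h/2, w_n + (h/2)·k1); w_{n+1} = w_n + h·k2.
s=0.000000, w=2.500000:
  k1 = f(0.000000, 2.500000) = -7.125000
  k2 = f(0.240000, 0.790000) = -4.098300
  w ← 2.500000 + 0.48·(-4.098300) = 0.532816
s=0.480000, w=0.532816:
  k1 = f(0.480000, 0.532816) = -3.643084
  k2 = f(0.720000, -0.341524) = -2.095502
  w ← 0.532816 + 0.48·(-2.095502) = -0.473025
w(0.96) ≈ -0.4730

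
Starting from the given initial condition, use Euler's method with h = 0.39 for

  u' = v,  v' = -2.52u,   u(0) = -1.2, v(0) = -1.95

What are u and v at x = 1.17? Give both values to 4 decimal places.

-1.8102, 3.3783

Euler on (u,v): u_{n+1} = u_n + h·u', v_{n+1} = v_n + h·v'.
0.000000: (-1.200000, -1.950000); f=(-1.950000, 3.024000) → (-1.960500, -0.770640)
0.390000: (-1.960500, -0.770640); f=(-0.770640, 4.940460) → (-2.261050, 1.156139)
0.780000: (-2.261050, 1.156139); f=(1.156139, 5.697845) → (-1.810155, 3.378299)
(u(1.17), v(1.17)) ≈ (-1.8102, 3.3783)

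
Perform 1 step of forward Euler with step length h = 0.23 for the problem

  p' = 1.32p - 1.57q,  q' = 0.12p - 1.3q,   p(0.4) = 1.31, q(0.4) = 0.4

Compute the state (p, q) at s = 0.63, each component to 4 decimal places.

Euler on (p,q): p_{n+1} = p_n + h·p', q_{n+1} = q_n + h·q'.
0.400000: (1.310000, 0.400000); f=(1.101200, -0.362800) → (1.563276, 0.316556)
(p(0.63), q(0.63)) ≈ (1.5633, 0.3166)

1.5633, 0.3166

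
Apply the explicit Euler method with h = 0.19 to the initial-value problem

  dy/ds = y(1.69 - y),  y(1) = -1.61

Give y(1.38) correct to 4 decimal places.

-4.7643

Euler: y_{n+1} = y_n + h·f(s_n, y_n).
s=1.000000, y=-1.610000: f=-5.313000 → y ← -1.610000 + 0.19·(-5.313000) = -2.619470
s=1.190000, y=-2.619470: f=-11.288527 → y ← -2.619470 + 0.19·(-11.288527) = -4.764290
y(1.38) ≈ -4.7643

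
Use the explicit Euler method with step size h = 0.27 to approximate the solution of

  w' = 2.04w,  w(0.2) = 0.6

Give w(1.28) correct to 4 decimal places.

3.4704

Euler: w_{n+1} = w_n + h·f(s_n, w_n).
s=0.200000, w=0.600000: f=1.224000 → w ← 0.600000 + 0.27·1.224000 = 0.930480
s=0.470000, w=0.930480: f=1.898179 → w ← 0.930480 + 0.27·1.898179 = 1.442988
s=0.740000, w=1.442988: f=2.943696 → w ← 1.442988 + 0.27·2.943696 = 2.237786
s=1.010000, w=2.237786: f=4.565084 → w ← 2.237786 + 0.27·4.565084 = 3.470359
w(1.28) ≈ 3.4704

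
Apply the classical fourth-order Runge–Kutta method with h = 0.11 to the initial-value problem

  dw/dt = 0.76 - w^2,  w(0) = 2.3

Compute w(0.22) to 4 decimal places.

1.6436

RK4: k1 = f(t_n, w_n); k2 = f(t_n + h/2, w_n + (h/2)·k1); k3 = f(t_n + h/2, w_n + (h/2)·k2); k4 = f(t_n + h, w_n + h·k3); w_{n+1} = w_n + (h/6)·(k1 + 2k2 + 2k3 + k4).
t=0.000000, w=2.300000:
  k1 = f(0.000000, 2.300000) = -4.530000
  k2 = f(0.055000, 2.050850) = -3.445986
  k3 = f(0.055000, 2.110471) = -3.694087
  k4 = f(0.110000, 1.893650) = -2.825912
  w ← 2.300000 + (0.11/6)·(k1 + 2k2 + 2k3 + k4) = 1.903339
t=0.110000, w=1.903339:
  k1 = f(0.110000, 1.903339) = -2.862699
  k2 = f(0.165000, 1.745890) = -2.288134
  k3 = f(0.165000, 1.777492) = -2.399476
  k4 = f(0.220000, 1.639397) = -1.927621
  w ← 1.903339 + (0.11/6)·(k1 + 2k2 + 2k3 + k4) = 1.643637
w(0.22) ≈ 1.6436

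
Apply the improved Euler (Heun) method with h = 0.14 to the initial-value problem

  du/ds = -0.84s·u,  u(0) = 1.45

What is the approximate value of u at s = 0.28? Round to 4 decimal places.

Heun: k1 = f(s_n, u_n); k2 = f(s_n + h, u_n + h·k1); u_{n+1} = u_n + (h/2)·(k1 + k2).
s=0.000000, u=1.450000:
  k1 = f(0.000000, 1.450000) = 0.000000
  k2 = f(0.140000, 1.450000) = -0.170520
  u ← 1.450000 + (0.14/2)·(0.000000 + (-0.170520)) = 1.438064
s=0.140000, u=1.438064:
  k1 = f(0.140000, 1.438064) = -0.169116
  k2 = f(0.280000, 1.414387) = -0.332664
  u ← 1.438064 + (0.14/2)·(-0.169116 + (-0.332664)) = 1.402939
u(0.28) ≈ 1.4029

1.4029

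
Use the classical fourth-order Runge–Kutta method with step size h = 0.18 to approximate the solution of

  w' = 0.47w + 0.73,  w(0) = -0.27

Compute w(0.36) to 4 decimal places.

-0.0334

RK4: k1 = f(t_n, w_n); k2 = f(t_n + h/2, w_n + (h/2)·k1); k3 = f(t_n + h/2, w_n + (h/2)·k2); k4 = f(t_n + h, w_n + h·k3); w_{n+1} = w_n + (h/6)·(k1 + 2k2 + 2k3 + k4).
t=0.000000, w=-0.270000:
  k1 = f(0.000000, -0.270000) = 0.603100
  k2 = f(0.090000, -0.215721) = 0.628611
  k3 = f(0.090000, -0.213425) = 0.629690
  k4 = f(0.180000, -0.156656) = 0.656372
  w ← -0.270000 + (0.18/6)·(k1 + 2k2 + 2k3 + k4) = -0.156718
t=0.180000, w=-0.156718:
  k1 = f(0.180000, -0.156718) = 0.656343
  k2 = f(0.270000, -0.097647) = 0.684106
  k3 = f(0.270000, -0.095148) = 0.685280
  k4 = f(0.360000, -0.033367) = 0.714317
  w ← -0.156718 + (0.18/6)·(k1 + 2k2 + 2k3 + k4) = -0.033435
w(0.36) ≈ -0.0334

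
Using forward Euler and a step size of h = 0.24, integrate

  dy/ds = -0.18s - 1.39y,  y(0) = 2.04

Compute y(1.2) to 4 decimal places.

0.1936

Euler: y_{n+1} = y_n + h·f(s_n, y_n).
s=0.000000, y=2.040000: f=-2.835600 → y ← 2.040000 + 0.24·(-2.835600) = 1.359456
s=0.240000, y=1.359456: f=-1.932844 → y ← 1.359456 + 0.24·(-1.932844) = 0.895573
s=0.480000, y=0.895573: f=-1.331247 → y ← 0.895573 + 0.24·(-1.331247) = 0.576074
s=0.720000, y=0.576074: f=-0.930343 → y ← 0.576074 + 0.24·(-0.930343) = 0.352792
s=0.960000, y=0.352792: f=-0.663181 → y ← 0.352792 + 0.24·(-0.663181) = 0.193628
y(1.2) ≈ 0.1936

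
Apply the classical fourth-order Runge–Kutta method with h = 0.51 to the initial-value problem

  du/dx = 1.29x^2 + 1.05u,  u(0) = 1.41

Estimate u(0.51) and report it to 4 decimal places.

2.4738

RK4: k1 = f(x_n, u_n); k2 = f(x_n + h/2, u_n + (h/2)·k1); k3 = f(x_n + h/2, u_n + (h/2)·k2); k4 = f(x_n + h, u_n + h·k3); u_{n+1} = u_n + (h/6)·(k1 + 2k2 + 2k3 + k4).
x=0.000000, u=1.410000:
  k1 = f(0.000000, 1.410000) = 1.480500
  k2 = f(0.255000, 1.787527) = 1.960786
  k3 = f(0.255000, 1.910000) = 2.089383
  k4 = f(0.510000, 2.475585) = 2.934893
  u ← 1.410000 + (0.51/6)·(k1 + 2k2 + 2k3 + k4) = 2.473837
u(0.51) ≈ 2.4738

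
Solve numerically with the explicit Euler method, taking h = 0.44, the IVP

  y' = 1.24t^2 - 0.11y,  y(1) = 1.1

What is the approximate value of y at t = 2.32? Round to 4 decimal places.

4.4469

Euler: y_{n+1} = y_n + h·f(t_n, y_n).
t=1.000000, y=1.100000: f=1.119000 → y ← 1.100000 + 0.44·1.119000 = 1.592360
t=1.440000, y=1.592360: f=2.396104 → y ← 1.592360 + 0.44·2.396104 = 2.646646
t=1.880000, y=2.646646: f=4.091525 → y ← 2.646646 + 0.44·4.091525 = 4.446917
y(2.32) ≈ 4.4469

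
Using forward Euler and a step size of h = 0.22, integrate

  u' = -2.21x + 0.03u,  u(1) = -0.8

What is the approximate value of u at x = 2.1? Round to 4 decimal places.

-4.3668

Euler: u_{n+1} = u_n + h·f(x_n, u_n).
x=1.000000, u=-0.800000: f=-2.234000 → u ← -0.800000 + 0.22·(-2.234000) = -1.291480
x=1.220000, u=-1.291480: f=-2.734944 → u ← -1.291480 + 0.22·(-2.734944) = -1.893168
x=1.440000, u=-1.893168: f=-3.239195 → u ← -1.893168 + 0.22·(-3.239195) = -2.605791
x=1.660000, u=-2.605791: f=-3.746774 → u ← -2.605791 + 0.22·(-3.746774) = -3.430081
x=1.880000, u=-3.430081: f=-4.257702 → u ← -3.430081 + 0.22·(-4.257702) = -4.366775
u(2.1) ≈ -4.3668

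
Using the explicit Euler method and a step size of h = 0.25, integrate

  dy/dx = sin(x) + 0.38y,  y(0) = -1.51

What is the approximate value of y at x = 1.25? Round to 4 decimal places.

Euler: y_{n+1} = y_n + h·f(x_n, y_n).
x=0.000000, y=-1.510000: f=-0.573800 → y ← -1.510000 + 0.25·(-0.573800) = -1.653450
x=0.250000, y=-1.653450: f=-0.380907 → y ← -1.653450 + 0.25·(-0.380907) = -1.748677
x=0.500000, y=-1.748677: f=-0.185072 → y ← -1.748677 + 0.25·(-0.185072) = -1.794945
x=0.750000, y=-1.794945: f=-0.000440 → y ← -1.794945 + 0.25·(-0.000440) = -1.795055
x=1.000000, y=-1.795055: f=0.159350 → y ← -1.795055 + 0.25·0.159350 = -1.755217
y(1.25) ≈ -1.7552

-1.7552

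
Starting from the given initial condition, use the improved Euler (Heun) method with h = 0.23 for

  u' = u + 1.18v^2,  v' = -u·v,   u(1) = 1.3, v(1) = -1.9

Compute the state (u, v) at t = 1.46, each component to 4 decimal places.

Heun on (u,v): k1 = f(t_n, state_n); k2 = f(t_n + h, state_n + h·k1); state_{n+1} = state_n + (h/2)·(k1 + k2).
1.000000: (1.300000, -1.900000)
  k1 = (5.559800, 2.470000)
  predictor → (2.578754, -1.331900)
  k2 = (4.672024, 3.434642)
  → (2.476660, -1.220966)
1.230000: (2.476660, -1.220966)
  k1 = (4.235755, 3.023918)
  predictor → (3.450883, -0.525465)
  k2 = (3.776697, 1.813319)
  → (3.398092, -0.664684)
(u(1.46), v(1.46)) ≈ (3.3981, -0.6647)

3.3981, -0.6647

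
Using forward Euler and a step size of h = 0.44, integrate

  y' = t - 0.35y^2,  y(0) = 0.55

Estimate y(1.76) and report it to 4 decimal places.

1.4119

Euler: y_{n+1} = y_n + h·f(t_n, y_n).
t=0.000000, y=0.550000: f=-0.105875 → y ← 0.550000 + 0.44·(-0.105875) = 0.503415
t=0.440000, y=0.503415: f=0.351301 → y ← 0.503415 + 0.44·0.351301 = 0.657987
t=0.880000, y=0.657987: f=0.728468 → y ← 0.657987 + 0.44·0.728468 = 0.978513
t=1.320000, y=0.978513: f=0.984879 → y ← 0.978513 + 0.44·0.984879 = 1.411860
y(1.76) ≈ 1.4119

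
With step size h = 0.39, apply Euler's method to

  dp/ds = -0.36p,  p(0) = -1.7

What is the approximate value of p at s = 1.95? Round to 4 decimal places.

Euler: p_{n+1} = p_n + h·f(s_n, p_n).
s=0.000000, p=-1.700000: f=0.612000 → p ← -1.700000 + 0.39·0.612000 = -1.461320
s=0.390000, p=-1.461320: f=0.526075 → p ← -1.461320 + 0.39·0.526075 = -1.256151
s=0.780000, p=-1.256151: f=0.452214 → p ← -1.256151 + 0.39·0.452214 = -1.079787
s=1.170000, p=-1.079787: f=0.388723 → p ← -1.079787 + 0.39·0.388723 = -0.928185
s=1.560000, p=-0.928185: f=0.334147 → p ← -0.928185 + 0.39·0.334147 = -0.797868
p(1.95) ≈ -0.7979

-0.7979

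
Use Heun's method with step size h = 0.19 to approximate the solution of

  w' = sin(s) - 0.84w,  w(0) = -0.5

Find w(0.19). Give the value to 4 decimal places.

Heun: k1 = f(s_n, w_n); k2 = f(s_n + h, w_n + h·k1); w_{n+1} = w_n + (h/2)·(k1 + k2).
s=0.000000, w=-0.500000:
  k1 = f(0.000000, -0.500000) = 0.420000
  k2 = f(0.190000, -0.420200) = 0.541827
  w ← -0.500000 + (0.19/2)·(0.420000 + 0.541827) = -0.408626
w(0.19) ≈ -0.4086

-0.4086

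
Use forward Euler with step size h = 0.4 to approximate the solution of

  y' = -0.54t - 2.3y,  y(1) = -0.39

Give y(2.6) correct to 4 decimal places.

-0.5084

Euler: y_{n+1} = y_n + h·f(t_n, y_n).
t=1.000000, y=-0.390000: f=0.357000 → y ← -0.390000 + 0.4·0.357000 = -0.247200
t=1.400000, y=-0.247200: f=-0.187440 → y ← -0.247200 + 0.4·(-0.187440) = -0.322176
t=1.800000, y=-0.322176: f=-0.230995 → y ← -0.322176 + 0.4·(-0.230995) = -0.414574
t=2.200000, y=-0.414574: f=-0.234480 → y ← -0.414574 + 0.4·(-0.234480) = -0.508366
y(2.6) ≈ -0.5084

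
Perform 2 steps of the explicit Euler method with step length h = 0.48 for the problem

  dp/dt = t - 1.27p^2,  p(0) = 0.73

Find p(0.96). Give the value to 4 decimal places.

0.5355

Euler: p_{n+1} = p_n + h·f(t_n, p_n).
t=0.000000, p=0.730000: f=-0.676783 → p ← 0.730000 + 0.48·(-0.676783) = 0.405144
t=0.480000, p=0.405144: f=0.271540 → p ← 0.405144 + 0.48·0.271540 = 0.535483
p(0.96) ≈ 0.5355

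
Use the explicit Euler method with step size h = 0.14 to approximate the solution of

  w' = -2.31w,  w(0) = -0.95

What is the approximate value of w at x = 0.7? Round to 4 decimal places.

Euler: w_{n+1} = w_n + h·f(x_n, w_n).
x=0.000000, w=-0.950000: f=2.194500 → w ← -0.950000 + 0.14·2.194500 = -0.642770
x=0.140000, w=-0.642770: f=1.484799 → w ← -0.642770 + 0.14·1.484799 = -0.434898
x=0.280000, w=-0.434898: f=1.004615 → w ← -0.434898 + 0.14·1.004615 = -0.294252
x=0.420000, w=-0.294252: f=0.679722 → w ← -0.294252 + 0.14·0.679722 = -0.199091
x=0.560000, w=-0.199091: f=0.459900 → w ← -0.199091 + 0.14·0.459900 = -0.134705
w(0.7) ≈ -0.1347

-0.1347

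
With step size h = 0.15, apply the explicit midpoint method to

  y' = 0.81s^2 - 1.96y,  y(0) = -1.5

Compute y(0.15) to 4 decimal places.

-1.1231

Midpoint: k1 = f(s_n, y_n); k2 = f(s_n + h/2, y_n + (h/2)·k1); y_{n+1} = y_n + h·k2.
s=0.000000, y=-1.500000:
  k1 = f(0.000000, -1.500000) = 2.940000
  k2 = f(0.075000, -1.279500) = 2.512376
  y ← -1.500000 + 0.15·2.512376 = -1.123144
y(0.15) ≈ -1.1231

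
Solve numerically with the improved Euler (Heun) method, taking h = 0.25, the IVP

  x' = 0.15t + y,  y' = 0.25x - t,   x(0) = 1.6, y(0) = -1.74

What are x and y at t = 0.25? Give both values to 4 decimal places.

Heun on (x,y): k1 = f(t_n, state_n); k2 = f(t_n + h, state_n + h·k1); state_{n+1} = state_n + (h/2)·(k1 + k2).
0.000000: (1.600000, -1.740000)
  k1 = (-1.740000, 0.400000)
  predictor → (1.165000, -1.640000)
  k2 = (-1.602500, 0.041250)
  → (1.182188, -1.684844)
(x(0.25), y(0.25)) ≈ (1.1822, -1.6848)

1.1822, -1.6848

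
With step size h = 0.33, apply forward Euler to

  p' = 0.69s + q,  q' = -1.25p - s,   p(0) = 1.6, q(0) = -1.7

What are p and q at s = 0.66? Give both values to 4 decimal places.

Euler on (p,q): p_{n+1} = p_n + h·p', q_{n+1} = q_n + h·q'.
0.000000: (1.600000, -1.700000); f=(-1.700000, -2.000000) → (1.039000, -2.360000)
0.330000: (1.039000, -2.360000); f=(-2.132300, -1.628750) → (0.335341, -2.897487)
(p(0.66), q(0.66)) ≈ (0.3353, -2.8975)

0.3353, -2.8975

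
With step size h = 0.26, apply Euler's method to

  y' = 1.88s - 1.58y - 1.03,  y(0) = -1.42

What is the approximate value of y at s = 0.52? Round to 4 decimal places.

-0.7915

Euler: y_{n+1} = y_n + h·f(s_n, y_n).
s=0.000000, y=-1.420000: f=1.213600 → y ← -1.420000 + 0.26·1.213600 = -1.104464
s=0.260000, y=-1.104464: f=1.203853 → y ← -1.104464 + 0.26·1.203853 = -0.791462
y(0.52) ≈ -0.7915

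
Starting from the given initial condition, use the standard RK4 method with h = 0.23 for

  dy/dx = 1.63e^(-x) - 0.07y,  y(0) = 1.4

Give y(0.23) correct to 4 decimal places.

1.7098

RK4: k1 = f(x_n, y_n); k2 = f(x_n + h/2, y_n + (h/2)·k1); k3 = f(x_n + h/2, y_n + (h/2)·k2); k4 = f(x_n + h, y_n + h·k3); y_{n+1} = y_n + (h/6)·(k1 + 2k2 + 2k3 + k4).
x=0.000000, y=1.400000:
  k1 = f(0.000000, 1.400000) = 1.532000
  k2 = f(0.115000, 1.576180) = 1.342594
  k3 = f(0.115000, 1.554398) = 1.344119
  k4 = f(0.230000, 1.709147) = 1.175449
  y ← 1.400000 + (0.23/6)·(k1 + 2k2 + 2k3 + k4) = 1.709767
y(0.23) ≈ 1.7098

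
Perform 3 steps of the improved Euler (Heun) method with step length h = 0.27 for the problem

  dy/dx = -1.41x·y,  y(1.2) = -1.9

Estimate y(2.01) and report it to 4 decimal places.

Heun: k1 = f(x_n, y_n); k2 = f(x_n + h, y_n + h·k1); y_{n+1} = y_n + (h/2)·(k1 + k2).
x=1.200000, y=-1.900000:
  k1 = f(1.200000, -1.900000) = 3.214800
  k2 = f(1.470000, -1.032004) = 2.139035
  y ← -1.900000 + (0.27/2)·(3.214800 + 2.139035) = -1.177232
x=1.470000, y=-1.177232:
  k1 = f(1.470000, -1.177232) = 2.440049
  k2 = f(1.740000, -0.518419) = 1.271889
  y ← -1.177232 + (0.27/2)·(2.440049 + 1.271889) = -0.676121
x=1.740000, y=-0.676121:
  k1 = f(1.740000, -0.676121) = 1.658794
  k2 = f(2.010000, -0.228246) = 0.646872
  y ← -0.676121 + (0.27/2)·(1.658794 + 0.646872) = -0.364856
y(2.01) ≈ -0.3649

-0.3649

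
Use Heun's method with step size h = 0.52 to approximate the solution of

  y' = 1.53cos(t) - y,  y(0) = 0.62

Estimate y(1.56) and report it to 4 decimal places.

Heun: k1 = f(t_n, y_n); k2 = f(t_n + h, y_n + h·k1); y_{n+1} = y_n + (h/2)·(k1 + k2).
t=0.000000, y=0.620000:
  k1 = f(0.000000, 0.620000) = 0.910000
  k2 = f(0.520000, 1.093200) = 0.234563
  y ← 0.620000 + (0.52/2)·(0.910000 + 0.234563) = 0.917586
t=0.520000, y=0.917586:
  k1 = f(0.520000, 0.917586) = 0.410177
  k2 = f(1.040000, 1.130878) = -0.356361
  y ← 0.917586 + (0.52/2)·(0.410177 + (-0.356361)) = 0.931578
t=1.040000, y=0.931578:
  k1 = f(1.040000, 0.931578) = -0.157061
  k2 = f(1.560000, 0.849907) = -0.833388
  y ← 0.931578 + (0.52/2)·(-0.157061 + (-0.833388)) = 0.674061
y(1.56) ≈ 0.6741

0.6741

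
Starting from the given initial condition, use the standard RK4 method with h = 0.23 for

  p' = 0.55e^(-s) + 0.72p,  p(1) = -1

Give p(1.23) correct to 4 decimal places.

-1.1347

RK4: k1 = f(s_n, p_n); k2 = f(s_n + h/2, p_n + (h/2)·k1); k3 = f(s_n + h/2, p_n + (h/2)·k2); k4 = f(s_n + h, p_n + h·k3); p_{n+1} = p_n + (h/6)·(k1 + 2k2 + 2k3 + k4).
s=1.000000, p=-1.000000:
  k1 = f(1.000000, -1.000000) = -0.517666
  k2 = f(1.115000, -1.059532) = -0.582509
  k3 = f(1.115000, -1.066989) = -0.587878
  k4 = f(1.230000, -1.135212) = -0.656592
  p ← -1.000000 + (0.23/6)·(k1 + 2k2 + 2k3 + k4) = -1.134743
p(1.23) ≈ -1.1347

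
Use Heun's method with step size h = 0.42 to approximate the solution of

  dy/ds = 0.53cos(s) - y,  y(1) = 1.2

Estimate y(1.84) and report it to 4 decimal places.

0.5504

Heun: k1 = f(s_n, y_n); k2 = f(s_n + h, y_n + h·k1); y_{n+1} = y_n + (h/2)·(k1 + k2).
s=1.000000, y=1.200000:
  k1 = f(1.000000, 1.200000) = -0.913640
  k2 = f(1.420000, 0.816271) = -0.736652
  y ← 1.200000 + (0.42/2)·(-0.913640 + (-0.736652)) = 0.853439
s=1.420000, y=0.853439:
  k1 = f(1.420000, 0.853439) = -0.773819
  k2 = f(1.840000, 0.528435) = -0.669396
  y ← 0.853439 + (0.42/2)·(-0.773819 + (-0.669396)) = 0.550364
y(1.84) ≈ 0.5504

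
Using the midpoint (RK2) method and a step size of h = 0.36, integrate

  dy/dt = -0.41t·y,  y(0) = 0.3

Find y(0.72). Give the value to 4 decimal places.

0.2694

Midpoint: k1 = f(t_n, y_n); k2 = f(t_n + h/2, y_n + (h/2)·k1); y_{n+1} = y_n + h·k2.
t=0.000000, y=0.300000:
  k1 = f(0.000000, 0.300000) = 0.000000
  k2 = f(0.180000, 0.300000) = -0.022140
  y ← 0.300000 + 0.36·(-0.022140) = 0.292030
t=0.360000, y=0.292030:
  k1 = f(0.360000, 0.292030) = -0.043104
  k2 = f(0.540000, 0.284271) = -0.062938
  y ← 0.292030 + 0.36·(-0.062938) = 0.269372
y(0.72) ≈ 0.2694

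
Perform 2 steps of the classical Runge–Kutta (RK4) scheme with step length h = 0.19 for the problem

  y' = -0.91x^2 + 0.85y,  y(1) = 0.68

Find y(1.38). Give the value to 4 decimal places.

0.3662

RK4: k1 = f(x_n, y_n); k2 = f(x_n + h/2, y_n + (h/2)·k1); k3 = f(x_n + h/2, y_n + (h/2)·k2); k4 = f(x_n + h, y_n + h·k3); y_{n+1} = y_n + (h/6)·(k1 + 2k2 + 2k3 + k4).
x=1.000000, y=0.680000:
  k1 = f(1.000000, 0.680000) = -0.332000
  k2 = f(1.095000, 0.648460) = -0.539922
  k3 = f(1.095000, 0.628707) = -0.556711
  k4 = f(1.190000, 0.574225) = -0.800560
  y ← 0.680000 + (0.19/6)·(k1 + 2k2 + 2k3 + k4) = 0.574682
x=1.190000, y=0.574682:
  k1 = f(1.190000, 0.574682) = -0.800171
  k2 = f(1.285000, 0.498666) = -1.078749
  k3 = f(1.285000, 0.472201) = -1.101244
  k4 = f(1.380000, 0.365446) = -1.422375
  y ← 0.574682 + (0.19/6)·(k1 + 2k2 + 2k3 + k4) = 0.366235
y(1.38) ≈ 0.3662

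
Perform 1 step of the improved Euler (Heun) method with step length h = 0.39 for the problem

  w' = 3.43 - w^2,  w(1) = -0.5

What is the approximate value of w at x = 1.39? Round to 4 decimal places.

0.6821

Heun: k1 = f(x_n, w_n); k2 = f(x_n + h, w_n + h·k1); w_{n+1} = w_n + (h/2)·(k1 + k2).
x=1.000000, w=-0.500000:
  k1 = f(1.000000, -0.500000) = 3.180000
  k2 = f(1.390000, 0.740200) = 2.882104
  w ← -0.500000 + (0.39/2)·(3.180000 + 2.882104) = 0.682110
w(1.39) ≈ 0.6821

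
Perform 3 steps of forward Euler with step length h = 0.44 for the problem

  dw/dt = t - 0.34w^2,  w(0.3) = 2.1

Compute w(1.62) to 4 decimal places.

1.6979

Euler: w_{n+1} = w_n + h·f(t_n, w_n).
t=0.300000, w=2.100000: f=-1.199400 → w ← 2.100000 + 0.44·(-1.199400) = 1.572264
t=0.740000, w=1.572264: f=-0.100485 → w ← 1.572264 + 0.44·(-0.100485) = 1.528051
t=1.180000, w=1.528051: f=0.386121 → w ← 1.528051 + 0.44·0.386121 = 1.697944
w(1.62) ≈ 1.6979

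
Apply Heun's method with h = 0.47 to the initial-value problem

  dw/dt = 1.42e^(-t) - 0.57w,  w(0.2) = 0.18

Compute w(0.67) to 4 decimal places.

Heun: k1 = f(t_n, w_n); k2 = f(t_n + h, w_n + h·k1); w_{n+1} = w_n + (h/2)·(k1 + k2).
t=0.200000, w=0.180000:
  k1 = f(0.200000, 0.180000) = 1.059998
  k2 = f(0.670000, 0.678199) = 0.340053
  w ← 0.180000 + (0.47/2)·(1.059998 + 0.340053) = 0.509012
w(0.67) ≈ 0.5090

0.5090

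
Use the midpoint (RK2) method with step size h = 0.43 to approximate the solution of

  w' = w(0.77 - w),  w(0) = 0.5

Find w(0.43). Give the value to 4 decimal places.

0.5548

Midpoint: k1 = f(s_n, w_n); k2 = f(s_n + h/2, w_n + (h/2)·k1); w_{n+1} = w_n + h·k2.
s=0.000000, w=0.500000:
  k1 = f(0.000000, 0.500000) = 0.135000
  k2 = f(0.215000, 0.529025) = 0.127482
  w ← 0.500000 + 0.43·0.127482 = 0.554817
w(0.43) ≈ 0.5548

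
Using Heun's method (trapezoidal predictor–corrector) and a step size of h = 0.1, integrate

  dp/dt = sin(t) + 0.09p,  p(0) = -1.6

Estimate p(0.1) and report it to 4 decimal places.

Heun: k1 = f(t_n, p_n); k2 = f(t_n + h, p_n + h·k1); p_{n+1} = p_n + (h/2)·(k1 + k2).
t=0.000000, p=-1.600000:
  k1 = f(0.000000, -1.600000) = -0.144000
  k2 = f(0.100000, -1.614400) = -0.045463
  p ← -1.600000 + (0.1/2)·(-0.144000 + (-0.045463)) = -1.609473
p(0.1) ≈ -1.6095

-1.6095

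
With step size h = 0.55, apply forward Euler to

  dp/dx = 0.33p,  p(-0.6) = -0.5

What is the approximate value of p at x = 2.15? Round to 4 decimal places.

-1.1512

Euler: p_{n+1} = p_n + h·f(x_n, p_n).
x=-0.600000, p=-0.500000: f=-0.165000 → p ← -0.500000 + 0.55·(-0.165000) = -0.590750
x=-0.050000, p=-0.590750: f=-0.194947 → p ← -0.590750 + 0.55·(-0.194947) = -0.697971
x=0.500000, p=-0.697971: f=-0.230330 → p ← -0.697971 + 0.55·(-0.230330) = -0.824653
x=1.050000, p=-0.824653: f=-0.272135 → p ← -0.824653 + 0.55·(-0.272135) = -0.974327
x=1.600000, p=-0.974327: f=-0.321528 → p ← -0.974327 + 0.55·(-0.321528) = -1.151168
p(2.15) ≈ -1.1512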